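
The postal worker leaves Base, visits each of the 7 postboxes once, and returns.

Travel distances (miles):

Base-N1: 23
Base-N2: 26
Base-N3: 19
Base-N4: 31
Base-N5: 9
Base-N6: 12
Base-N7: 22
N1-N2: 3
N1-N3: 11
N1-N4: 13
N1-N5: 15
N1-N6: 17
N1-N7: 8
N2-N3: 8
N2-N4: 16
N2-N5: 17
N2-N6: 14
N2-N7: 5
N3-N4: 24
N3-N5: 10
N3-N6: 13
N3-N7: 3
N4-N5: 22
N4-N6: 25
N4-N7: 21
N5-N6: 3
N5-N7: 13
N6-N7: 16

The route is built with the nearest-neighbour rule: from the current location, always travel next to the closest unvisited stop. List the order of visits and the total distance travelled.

Base → [N5:9 / N6:12 / N3:19 / N7:22 / N1:23 / N2:26 / N4:31] → N5 (9)
N5 → [N6:3 / N3:10 / N7:13 / N1:15 / N2:17 / N4:22] → N6 (3)
N6 → [N3:13 / N2:14 / N7:16 / N1:17 / N4:25] → N3 (13)
N3 → [N7:3 / N2:8 / N1:11 / N4:24] → N7 (3)
N7 → [N2:5 / N1:8 / N4:21] → N2 (5)
N2 → [N1:3 / N4:16] → N1 (3)
N1 → [N4:13] → N4 (13)
Return N4→Base: 31.
Total = 9 + 3 + 13 + 3 + 5 + 3 + 13 + 31 = 80.

Total distance 80 miles via the nearest-neighbour route Base → N5 → N6 → N3 → N7 → N2 → N1 → N4 → Base.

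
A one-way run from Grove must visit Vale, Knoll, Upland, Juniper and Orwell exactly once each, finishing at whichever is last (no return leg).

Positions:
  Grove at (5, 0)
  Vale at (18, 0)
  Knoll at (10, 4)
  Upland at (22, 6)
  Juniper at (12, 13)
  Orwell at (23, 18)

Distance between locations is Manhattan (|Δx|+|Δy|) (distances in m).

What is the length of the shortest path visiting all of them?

Shortest open route: 59 m.

There are 5! = 120 possible orderings.
Grove → Vale → Knoll → Upland → Juniper → Orwell: 13+12+14+17+16 = 72
Grove → Vale → Knoll → Upland → Orwell → Juniper: 13+12+14+13+16 = 68
Grove → Vale → Knoll → Juniper → Upland → Orwell: 13+12+11+17+13 = 66
Grove → Vale → Knoll → Juniper → Orwell → Upland: 13+12+11+16+13 = 65
Grove → Vale → Knoll → Orwell → Upland → Juniper: 13+12+27+13+17 = 82
Grove → Vale → Knoll → Orwell → Juniper → Upland: 13+12+27+16+17 = 85
Grove → Vale → Upland → Knoll → Juniper → Orwell: 13+10+14+11+16 = 64
Grove → Vale → Upland → Knoll → Orwell → Juniper: 13+10+14+27+16 = 80
Grove → Vale → Upland → Juniper → Knoll → Orwell: 13+10+17+11+27 = 78
Grove → Vale → Upland → Juniper → Orwell → Knoll: 13+10+17+16+27 = 83
Grove → Vale → Upland → Orwell → Knoll → Juniper: 13+10+13+27+11 = 74
Grove → Vale → Upland → Orwell → Juniper → Knoll: 13+10+13+16+11 = 63
Grove → Vale → Juniper → Knoll → Upland → Orwell: 13+19+11+14+13 = 70
Grove → Vale → Juniper → Knoll → Orwell → Upland: 13+19+11+27+13 = 83
… (106 more)
Grove → Knoll → Juniper → Orwell → Upland → Vale: 9+11+16+13+10 = 59  ← best
The minimum is 59.
One shortest path: Grove → Knoll → Juniper → Orwell → Upland → Vale.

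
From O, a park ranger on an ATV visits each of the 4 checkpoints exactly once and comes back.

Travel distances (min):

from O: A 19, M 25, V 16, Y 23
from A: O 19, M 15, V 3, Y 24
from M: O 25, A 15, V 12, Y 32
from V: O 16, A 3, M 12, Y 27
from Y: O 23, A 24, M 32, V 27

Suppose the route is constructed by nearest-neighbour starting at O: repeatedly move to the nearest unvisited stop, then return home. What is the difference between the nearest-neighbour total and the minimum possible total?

O: V=16, A=19, Y=23, M=25 ⇒ V
V: A=3, M=12, Y=27 ⇒ A
A: M=15, Y=24 ⇒ M
M: Y=32 ⇒ Y
NN route O → V → A → M → Y → O costs 89.
Optimal: O → M → V → A → Y → O costs 87 (by enumerating all 12 distinct tours).
Excess = 89 − 87 = 2.

2 min longer than the optimal tour.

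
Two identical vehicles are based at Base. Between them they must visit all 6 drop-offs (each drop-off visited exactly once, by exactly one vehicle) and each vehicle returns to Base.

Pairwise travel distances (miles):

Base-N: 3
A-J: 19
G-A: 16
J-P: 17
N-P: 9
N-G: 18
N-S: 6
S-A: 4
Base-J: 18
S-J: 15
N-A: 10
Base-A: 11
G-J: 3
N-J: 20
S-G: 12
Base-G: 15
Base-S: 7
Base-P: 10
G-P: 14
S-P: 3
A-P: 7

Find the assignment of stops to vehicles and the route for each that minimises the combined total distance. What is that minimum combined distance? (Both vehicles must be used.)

Minimum combined distance: 59 miles.

There are 2^5 − 1 = 31 ways to divide the 6 stops into two non-empty groups. For each, the best each vehicle can do is its own shortest tour through its group:
  {N} + {S, G, A, J, P}: 6 + 53 = 59
  {S} + {N, G, A, J, P}: 14 + 55 = 69
  {N, S} + {G, A, J, P}: 16 + 53 = 69
  {G} + {N, S, A, J, P}: 30 + 55 = 85
  {N, G} + {S, A, J, P}: 36 + 53 = 89
  {S, G} + {N, A, J, P}: 34 + 55 = 89
  … (31 splits in total)
Best: vehicle 1 Base → N → Base = 6; vehicle 2 Base → S → A → P → G → J → Base = 53; combined 59.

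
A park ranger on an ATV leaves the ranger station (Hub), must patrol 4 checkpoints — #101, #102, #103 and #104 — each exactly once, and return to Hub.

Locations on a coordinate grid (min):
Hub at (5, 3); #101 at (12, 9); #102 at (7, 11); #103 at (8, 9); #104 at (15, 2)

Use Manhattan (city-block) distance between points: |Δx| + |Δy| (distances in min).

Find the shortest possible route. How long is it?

There are 12 distinct closed tours to check (reversals are equivalent).
Hub - #101 - #102 - #103 - #104 - Hub: 13+7+3+14+11 = 48
Hub - #101 - #102 - #104 - #103 - Hub: 13+7+17+14+9 = 60
Hub - #101 - #103 - #102 - #104 - Hub: 13+4+3+17+11 = 48
Hub - #101 - #103 - #104 - #102 - Hub: 13+4+14+17+10 = 58
Hub - #101 - #104 - #102 - #103 - Hub: 13+10+17+3+9 = 52
Hub - #101 - #104 - #103 - #102 - Hub: 13+10+14+3+10 = 50
Hub - #102 - #101 - #103 - #104 - Hub: 10+7+4+14+11 = 46
Hub - #102 - #101 - #104 - #103 - Hub: 10+7+10+14+9 = 50
Hub - #102 - #103 - #101 - #104 - Hub: 10+3+4+10+11 = 38
Hub - #102 - #104 - #101 - #103 - Hub: 10+17+10+4+9 = 50
Hub - #103 - #101 - #102 - #104 - Hub: 9+4+7+17+11 = 48
Hub - #103 - #102 - #101 - #104 - Hub: 9+3+7+10+11 = 40
The minimum is 38.
One optimal route: Hub → #102 → #103 → #101 → #104 → Hub (or its reverse).

Shortest round trip = 38 min.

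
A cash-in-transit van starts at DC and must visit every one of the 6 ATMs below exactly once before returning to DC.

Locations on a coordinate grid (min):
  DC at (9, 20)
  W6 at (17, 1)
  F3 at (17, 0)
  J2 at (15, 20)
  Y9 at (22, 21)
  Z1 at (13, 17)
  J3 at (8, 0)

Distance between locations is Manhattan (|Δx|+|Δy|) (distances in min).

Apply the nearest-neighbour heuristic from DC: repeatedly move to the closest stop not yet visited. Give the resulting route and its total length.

80 min along DC → J2 → Z1 → Y9 → W6 → F3 → J3 → DC.

At DC the remaining stops are J2 6, Z1 7, Y9 14, J3 21, W6 27, F3 28; go to J2.
At J2 the remaining stops are Z1 5, Y9 8, W6 21, F3 22, J3 27; go to Z1.
At Z1 the remaining stops are Y9 13, W6 20, F3 21, J3 22; go to Y9.
At Y9 the remaining stops are W6 25, F3 26, J3 35; go to W6.
At W6 the remaining stops are F3 1, J3 10; go to F3.
At F3 the remaining stops are J3 9; go to J3.
Return J3→DC: 21.
Total = 6 + 5 + 13 + 25 + 1 + 9 + 21 = 80.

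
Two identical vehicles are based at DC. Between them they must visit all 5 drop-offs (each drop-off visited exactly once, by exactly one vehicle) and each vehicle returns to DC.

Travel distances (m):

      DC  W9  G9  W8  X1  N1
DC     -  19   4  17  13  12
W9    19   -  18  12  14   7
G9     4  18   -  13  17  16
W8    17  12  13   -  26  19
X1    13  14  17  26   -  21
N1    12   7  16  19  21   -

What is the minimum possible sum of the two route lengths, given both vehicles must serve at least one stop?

Minimum combined distance: 74 m.

There are 2^4 − 1 = 15 ways to divide the 5 stops into two non-empty groups. For each, the best each vehicle can do is its own shortest tour through its group:
  {W9} + {G9, W8, X1, N1}: 38 + 70 = 108
  {G9} + {W9, W8, X1, N1}: 8 + 70 = 78
  {W9, G9} + {W8, X1, N1}: 41 + 70 = 111
  {W8} + {W9, G9, X1, N1}: 34 + 54 = 88
  {W9, W8} + {G9, X1, N1}: 48 + 54 = 102
  {G9, W8} + {W9, X1, N1}: 34 + 46 = 80
  … (15 splits in total)
  {X1} + {W9, G9, W8, N1}: 26 + 48 = 74  ← best
Best: vehicle 1 DC → X1 → DC = 26; vehicle 2 DC → G9 → W8 → W9 → N1 → DC = 48; combined 74.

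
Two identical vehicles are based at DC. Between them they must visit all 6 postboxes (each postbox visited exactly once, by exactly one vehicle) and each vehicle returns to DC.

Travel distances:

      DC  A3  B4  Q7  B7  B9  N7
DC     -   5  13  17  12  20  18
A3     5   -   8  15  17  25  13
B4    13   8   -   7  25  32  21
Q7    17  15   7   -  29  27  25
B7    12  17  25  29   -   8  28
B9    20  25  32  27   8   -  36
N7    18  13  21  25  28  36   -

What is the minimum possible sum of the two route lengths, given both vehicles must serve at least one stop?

103 — the smallest possible combined total.

Try each way of splitting the stops between the two vehicles (each non-empty) and, for each split, find the best tour for each vehicle:
  {A3} + {B4, Q7, B7, B9, N7}: 10 + 93 = 103
  {B4} + {A3, Q7, B7, B9, N7}: 26 + 90 = 116
  {A3, B4} + {Q7, B7, B9, N7}: 26 + 90 = 116
  {Q7} + {A3, B4, B7, B9, N7}: 34 + 90 = 124
  {A3, Q7} + {B4, B7, B9, N7}: 37 + 90 = 127
  {B4, Q7} + {A3, B7, B9, N7}: 37 + 74 = 111
  … (31 splits in total)
Best: vehicle 1 DC → A3 → DC = 10; vehicle 2 DC → B7 → B9 → Q7 → B4 → N7 → DC = 93; combined 103.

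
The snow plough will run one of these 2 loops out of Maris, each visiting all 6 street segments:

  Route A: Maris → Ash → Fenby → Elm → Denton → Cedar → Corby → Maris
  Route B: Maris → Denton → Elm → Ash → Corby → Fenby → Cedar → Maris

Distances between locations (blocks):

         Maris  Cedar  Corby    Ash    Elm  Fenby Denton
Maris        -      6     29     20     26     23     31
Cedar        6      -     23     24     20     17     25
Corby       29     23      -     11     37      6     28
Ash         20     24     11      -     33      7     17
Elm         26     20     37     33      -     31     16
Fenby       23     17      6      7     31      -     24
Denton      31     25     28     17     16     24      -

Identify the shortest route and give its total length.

120 blocks — Route B is the shortest.

Route A: 20 + 7 + 31 + 16 + 25 + 23 + 29 = 151
Route B: 31 + 16 + 33 + 11 + 6 + 17 + 6 = 120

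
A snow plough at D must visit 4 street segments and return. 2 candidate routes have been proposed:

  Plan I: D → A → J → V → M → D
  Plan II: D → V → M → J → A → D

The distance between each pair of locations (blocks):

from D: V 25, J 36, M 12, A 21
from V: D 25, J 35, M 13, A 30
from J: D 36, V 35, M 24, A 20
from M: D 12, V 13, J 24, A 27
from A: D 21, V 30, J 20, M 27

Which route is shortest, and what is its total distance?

Plan I: 21 + 20 + 35 + 13 + 12 = 101
Plan II: 25 + 13 + 24 + 20 + 21 = 103

101 blocks — Plan I is the shortest.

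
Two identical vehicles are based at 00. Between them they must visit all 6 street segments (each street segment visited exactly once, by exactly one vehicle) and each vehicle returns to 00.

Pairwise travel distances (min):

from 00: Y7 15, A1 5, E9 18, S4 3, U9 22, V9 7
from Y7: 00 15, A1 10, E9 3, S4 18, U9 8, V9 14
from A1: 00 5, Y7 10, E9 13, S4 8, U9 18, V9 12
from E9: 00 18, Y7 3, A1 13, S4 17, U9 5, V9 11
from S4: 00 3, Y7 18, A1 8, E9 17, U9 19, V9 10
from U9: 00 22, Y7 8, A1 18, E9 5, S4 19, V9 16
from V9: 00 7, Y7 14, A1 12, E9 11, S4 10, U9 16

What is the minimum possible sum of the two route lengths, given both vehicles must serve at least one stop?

There are 2^5 − 1 = 31 ways to divide the 6 stops into two non-empty groups. For each, the best each vehicle can do is its own shortest tour through its group:
  {Y7} + {A1, E9, S4, U9, V9}: 30 + 52 = 82
  {A1} + {Y7, E9, S4, U9, V9}: 10 + 51 = 61
  {Y7, A1} + {E9, S4, U9, V9}: 30 + 45 = 75
  {E9} + {Y7, A1, S4, U9, V9}: 36 + 52 = 88
  {Y7, E9} + {A1, S4, U9, V9}: 36 + 52 = 88
  {A1, E9} + {Y7, S4, U9, V9}: 36 + 51 = 87
  … (31 splits in total)
  {S4} + {Y7, A1, E9, U9, V9}: 6 + 46 = 52  ← best
Best: vehicle 1 00 → S4 → 00 = 6; vehicle 2 00 → A1 → Y7 → E9 → U9 → V9 → 00 = 46; combined 52.

52 min — the smallest possible combined total.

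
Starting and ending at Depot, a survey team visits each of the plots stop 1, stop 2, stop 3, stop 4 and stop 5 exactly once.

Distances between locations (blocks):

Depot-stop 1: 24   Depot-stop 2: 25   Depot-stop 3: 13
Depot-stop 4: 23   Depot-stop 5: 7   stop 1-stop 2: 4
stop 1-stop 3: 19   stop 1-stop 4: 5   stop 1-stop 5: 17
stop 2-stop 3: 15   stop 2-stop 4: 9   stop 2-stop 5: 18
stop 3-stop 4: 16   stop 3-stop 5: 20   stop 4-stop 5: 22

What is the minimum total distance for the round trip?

Depot - stop 1 - stop 2 - stop 3 - stop 4 - stop 5 - Depot: 24+4+15+16+22+7 = 88
Depot - stop 1 - stop 2 - stop 3 - stop 5 - stop 4 - Depot: 24+4+15+20+22+23 = 108
Depot - stop 1 - stop 2 - stop 4 - stop 3 - stop 5 - Depot: 24+4+9+16+20+7 = 80
Depot - stop 1 - stop 2 - stop 4 - stop 5 - stop 3 - Depot: 24+4+9+22+20+13 = 92
Depot - stop 1 - stop 2 - stop 5 - stop 3 - stop 4 - Depot: 24+4+18+20+16+23 = 105
Depot - stop 1 - stop 2 - stop 5 - stop 4 - stop 3 - Depot: 24+4+18+22+16+13 = 97
Depot - stop 1 - stop 3 - stop 2 - stop 4 - stop 5 - Depot: 24+19+15+9+22+7 = 96
Depot - stop 1 - stop 3 - stop 2 - stop 5 - stop 4 - Depot: 24+19+15+18+22+23 = 121
Depot - stop 1 - stop 3 - stop 4 - stop 2 - stop 5 - Depot: 24+19+16+9+18+7 = 93
Depot - stop 1 - stop 3 - stop 4 - stop 5 - stop 2 - Depot: 24+19+16+22+18+25 = 124
Depot - stop 1 - stop 3 - stop 5 - stop 2 - stop 4 - Depot: 24+19+20+18+9+23 = 113
Depot - stop 1 - stop 3 - stop 5 - stop 4 - stop 2 - Depot: 24+19+20+22+9+25 = 119
Depot - stop 1 - stop 4 - stop 2 - stop 3 - stop 5 - Depot: 24+5+9+15+20+7 = 80
Depot - stop 1 - stop 4 - stop 2 - stop 5 - stop 3 - Depot: 24+5+9+18+20+13 = 89
… (46 more)
Depot - stop 3 - stop 4 - stop 1 - stop 2 - stop 5 - Depot: 13+16+5+4+18+7 = 63  ← best
The minimum is 63.
One optimal route: Depot → stop 3 → stop 4 → stop 1 → stop 2 → stop 5 → Depot (or its reverse).

63 blocks — the shortest possible round trip.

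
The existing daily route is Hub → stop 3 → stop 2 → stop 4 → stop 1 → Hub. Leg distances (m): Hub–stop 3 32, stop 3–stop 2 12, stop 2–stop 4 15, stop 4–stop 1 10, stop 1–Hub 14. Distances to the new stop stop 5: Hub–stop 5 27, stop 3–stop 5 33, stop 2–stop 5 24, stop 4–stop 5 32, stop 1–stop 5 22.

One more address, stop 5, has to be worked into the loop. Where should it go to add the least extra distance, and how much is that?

Adding 28 m by placing stop 5 on the Hub–stop 3 leg.

Insertion cost between consecutive stops i–j is d(i,stop 5) + d(stop 5,j) − d(i,j):
  between Hub and stop 3: 27 + 33 − 32 = 28
  between stop 3 and stop 2: 33 + 24 − 12 = 45
  between stop 2 and stop 4: 24 + 32 − 15 = 41
  between stop 4 and stop 1: 32 + 22 − 10 = 44
  between stop 1 and Hub: 22 + 27 − 14 = 35
Cheapest insertion is between Hub and stop 3, adding 28.
New total = 83 + 28 = 111.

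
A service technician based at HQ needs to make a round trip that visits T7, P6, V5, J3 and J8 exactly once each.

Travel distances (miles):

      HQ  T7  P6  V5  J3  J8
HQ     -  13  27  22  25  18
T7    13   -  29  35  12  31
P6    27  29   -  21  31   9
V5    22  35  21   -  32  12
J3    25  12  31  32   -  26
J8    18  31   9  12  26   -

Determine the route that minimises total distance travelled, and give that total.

With 5 stops there are 5!/2 = 60 distinct round trips (a route and its reverse cost the same).
HQ→T7→P6→V5→J3→J8→HQ: 13+29+21+32+26+18 = 139
HQ→T7→P6→V5→J8→J3→HQ: 13+29+21+12+26+25 = 126
HQ→T7→P6→J3→V5→J8→HQ: 13+29+31+32+12+18 = 135
HQ→T7→P6→J3→J8→V5→HQ: 13+29+31+26+12+22 = 133
HQ→T7→P6→J8→V5→J3→HQ: 13+29+9+12+32+25 = 120
HQ→T7→P6→J8→J3→V5→HQ: 13+29+9+26+32+22 = 131
HQ→T7→V5→P6→J3→J8→HQ: 13+35+21+31+26+18 = 144
HQ→T7→V5→P6→J8→J3→HQ: 13+35+21+9+26+25 = 129
HQ→T7→V5→J3→P6→J8→HQ: 13+35+32+31+9+18 = 138
HQ→T7→V5→J3→J8→P6→HQ: 13+35+32+26+9+27 = 142
HQ→T7→V5→J8→P6→J3→HQ: 13+35+12+9+31+25 = 125
HQ→T7→V5→J8→J3→P6→HQ: 13+35+12+26+31+27 = 144
HQ→T7→J3→P6→V5→J8→HQ: 13+12+31+21+12+18 = 107
HQ→T7→J3→P6→J8→V5→HQ: 13+12+31+9+12+22 = 99
… (46 more)
The minimum is 99.
One optimal route: HQ → T7 → J3 → P6 → J8 → V5 → HQ (or its reverse).

Minimum total distance: 99 miles.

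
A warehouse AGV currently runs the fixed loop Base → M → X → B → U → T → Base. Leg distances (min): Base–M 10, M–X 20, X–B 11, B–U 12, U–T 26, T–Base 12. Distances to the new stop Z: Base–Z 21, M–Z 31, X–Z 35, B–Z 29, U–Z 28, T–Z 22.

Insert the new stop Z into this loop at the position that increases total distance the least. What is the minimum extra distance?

Adding 24 min by placing Z on the U–T leg.

Insertion cost between consecutive stops i–j is d(i,Z) + d(Z,j) − d(i,j):
  between Base and M: 21 + 31 − 10 = 42
  between M and X: 31 + 35 − 20 = 46
  between X and B: 35 + 29 − 11 = 53
  between B and U: 29 + 28 − 12 = 45
  between U and T: 28 + 22 − 26 = 24
  between T and Base: 22 + 21 − 12 = 31
Cheapest insertion is between U and T, adding 24.
New total = 91 + 24 = 115.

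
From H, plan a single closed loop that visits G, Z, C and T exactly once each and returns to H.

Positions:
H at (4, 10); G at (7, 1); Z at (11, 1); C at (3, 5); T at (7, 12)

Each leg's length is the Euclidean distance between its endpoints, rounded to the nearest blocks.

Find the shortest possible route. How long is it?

Minimum total distance: 31 blocks.

With 4 stops there are 4!/2 = 12 distinct round trips (a route and its reverse cost the same).
H-G-Z-C-T-H: 9+4+9+8+4 = 34
H-G-Z-T-C-H: 9+4+12+8+5 = 38
H-G-C-Z-T-H: 9+6+9+12+4 = 40
H-G-C-T-Z-H: 9+6+8+12+11 = 46
H-G-T-Z-C-H: 9+11+12+9+5 = 46
H-G-T-C-Z-H: 9+11+8+9+11 = 48
H-Z-G-C-T-H: 11+4+6+8+4 = 33
H-Z-G-T-C-H: 11+4+11+8+5 = 39
H-Z-C-G-T-H: 11+9+6+11+4 = 41
H-Z-T-G-C-H: 11+12+11+6+5 = 45
H-C-G-Z-T-H: 5+6+4+12+4 = 31
H-C-Z-G-T-H: 5+9+4+11+4 = 33
The minimum is 31.
One optimal route: H → C → G → Z → T → H (or its reverse).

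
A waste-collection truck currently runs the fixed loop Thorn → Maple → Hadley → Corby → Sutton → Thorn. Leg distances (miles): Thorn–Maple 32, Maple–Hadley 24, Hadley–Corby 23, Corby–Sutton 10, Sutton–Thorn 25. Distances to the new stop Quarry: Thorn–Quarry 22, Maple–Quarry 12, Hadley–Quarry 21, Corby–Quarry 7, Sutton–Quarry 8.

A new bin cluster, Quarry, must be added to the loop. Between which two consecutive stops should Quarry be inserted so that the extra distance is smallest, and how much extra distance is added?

Insertion cost between consecutive stops i–j is d(i,Quarry) + d(Quarry,j) − d(i,j):
  between Thorn and Maple: 22 + 12 − 32 = 2
  between Maple and Hadley: 12 + 21 − 24 = 9
  between Hadley and Corby: 21 + 7 − 23 = 5
  between Corby and Sutton: 7 + 8 − 10 = 5
  between Sutton and Thorn: 8 + 22 − 25 = 5
Cheapest insertion is between Thorn and Maple, adding 2.
New total = 114 + 2 = 116.

+2 miles — insert Quarry between Thorn and Maple.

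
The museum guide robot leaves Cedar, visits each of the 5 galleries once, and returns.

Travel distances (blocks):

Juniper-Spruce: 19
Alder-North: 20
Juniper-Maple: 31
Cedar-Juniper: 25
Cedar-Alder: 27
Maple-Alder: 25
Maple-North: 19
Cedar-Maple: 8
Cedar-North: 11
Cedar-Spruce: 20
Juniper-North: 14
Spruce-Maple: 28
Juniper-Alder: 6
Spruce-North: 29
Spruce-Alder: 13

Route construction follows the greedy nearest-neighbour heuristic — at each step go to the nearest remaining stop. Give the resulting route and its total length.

Total distance 80 blocks via the nearest-neighbour route Cedar → Maple → North → Juniper → Alder → Spruce → Cedar.

Cedar → [Maple:8 / North:11 / Spruce:20 / Juniper:25 / Alder:27] → Maple (8)
Maple → [North:19 / Alder:25 / Spruce:28 / Juniper:31] → North (19)
North → [Juniper:14 / Alder:20 / Spruce:29] → Juniper (14)
Juniper → [Alder:6 / Spruce:19] → Alder (6)
Alder → [Spruce:13] → Spruce (13)
Return Spruce→Cedar: 20.
Total = 8 + 19 + 14 + 6 + 13 + 20 = 80.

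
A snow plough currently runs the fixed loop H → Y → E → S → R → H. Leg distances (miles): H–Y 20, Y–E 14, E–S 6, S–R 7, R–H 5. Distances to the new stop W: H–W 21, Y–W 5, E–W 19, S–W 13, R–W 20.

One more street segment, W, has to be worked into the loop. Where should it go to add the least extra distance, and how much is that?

Insertion cost between consecutive stops i–j is d(i,W) + d(W,j) − d(i,j):
  between H and Y: 21 + 5 − 20 = 6
  between Y and E: 5 + 19 − 14 = 10
  between E and S: 19 + 13 − 6 = 26
  between S and R: 13 + 20 − 7 = 26
  between R and H: 20 + 21 − 5 = 36
Cheapest insertion is between H and Y, adding 6.
New total = 52 + 6 = 58.

Adding 6 miles by placing W on the H–Y leg.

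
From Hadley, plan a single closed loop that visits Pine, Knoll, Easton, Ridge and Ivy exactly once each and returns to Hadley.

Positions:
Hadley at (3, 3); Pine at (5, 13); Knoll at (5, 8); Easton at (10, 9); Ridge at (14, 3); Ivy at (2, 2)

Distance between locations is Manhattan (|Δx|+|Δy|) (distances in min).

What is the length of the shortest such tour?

Minimum total distance: 46 min.

With 5 stops there are 5!/2 = 60 distinct round trips (a route and its reverse cost the same).
Hadley→Pine→Knoll→Easton→Ridge→Ivy→Hadley: 12+5+6+10+13+2 = 48
Hadley→Pine→Knoll→Easton→Ivy→Ridge→Hadley: 12+5+6+15+13+11 = 62
Hadley→Pine→Knoll→Ridge→Easton→Ivy→Hadley: 12+5+14+10+15+2 = 58
Hadley→Pine→Knoll→Ridge→Ivy→Easton→Hadley: 12+5+14+13+15+13 = 72
Hadley→Pine→Knoll→Ivy→Easton→Ridge→Hadley: 12+5+9+15+10+11 = 62
Hadley→Pine→Knoll→Ivy→Ridge→Easton→Hadley: 12+5+9+13+10+13 = 62
Hadley→Pine→Easton→Knoll→Ridge→Ivy→Hadley: 12+9+6+14+13+2 = 56
Hadley→Pine→Easton→Knoll→Ivy→Ridge→Hadley: 12+9+6+9+13+11 = 60
Hadley→Pine→Easton→Ridge→Knoll→Ivy→Hadley: 12+9+10+14+9+2 = 56
Hadley→Pine→Easton→Ridge→Ivy→Knoll→Hadley: 12+9+10+13+9+7 = 60
Hadley→Pine→Easton→Ivy→Knoll→Ridge→Hadley: 12+9+15+9+14+11 = 70
Hadley→Pine→Easton→Ivy→Ridge→Knoll→Hadley: 12+9+15+13+14+7 = 70
Hadley→Pine→Ridge→Knoll→Easton→Ivy→Hadley: 12+19+14+6+15+2 = 68
Hadley→Pine→Ridge→Knoll→Ivy→Easton→Hadley: 12+19+14+9+15+13 = 82
… (46 more)
Hadley→Knoll→Pine→Easton→Ridge→Ivy→Hadley: 7+5+9+10+13+2 = 46  ← best
The minimum is 46.
One optimal route: Hadley → Knoll → Pine → Easton → Ridge → Ivy → Hadley (or its reverse).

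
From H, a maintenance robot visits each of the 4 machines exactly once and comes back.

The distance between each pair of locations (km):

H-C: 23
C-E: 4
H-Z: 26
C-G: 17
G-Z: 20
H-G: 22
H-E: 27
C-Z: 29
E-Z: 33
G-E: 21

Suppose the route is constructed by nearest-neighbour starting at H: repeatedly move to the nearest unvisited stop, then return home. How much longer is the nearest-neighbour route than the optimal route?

H: G=22, C=23, Z=26, E=27 ⇒ G
G: C=17, Z=20, E=21 ⇒ C
C: E=4, Z=29 ⇒ E
E: Z=33 ⇒ Z
NN route H → G → C → E → Z → H costs 102.
Optimal: H → C → E → G → Z → H costs 94 (by enumerating all 12 distinct tours).
Excess = 102 − 94 = 8.

8 km longer than the optimal tour.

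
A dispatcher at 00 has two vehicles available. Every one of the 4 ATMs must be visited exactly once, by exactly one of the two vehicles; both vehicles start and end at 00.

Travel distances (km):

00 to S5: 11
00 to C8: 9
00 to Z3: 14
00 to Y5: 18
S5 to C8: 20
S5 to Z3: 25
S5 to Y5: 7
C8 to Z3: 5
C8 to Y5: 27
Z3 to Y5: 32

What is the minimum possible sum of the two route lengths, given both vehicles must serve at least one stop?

There are 2^3 − 1 = 7 ways to divide the 4 stops into two non-empty groups. For each, the best each vehicle can do is its own shortest tour through its group:
  {S5} + {C8, Z3, Y5}: 22 + 64 = 86
  {C8} + {S5, Z3, Y5}: 18 + 64 = 82
  {S5, C8} + {Z3, Y5}: 40 + 64 = 104
  {Z3} + {S5, C8, Y5}: 28 + 54 = 82
  {S5, Z3} + {C8, Y5}: 50 + 54 = 104
  {C8, Z3} + {S5, Y5}: 28 + 36 = 64
  … (7 splits in total)
Best: vehicle 1 00 → C8 → Z3 → 00 = 28; vehicle 2 00 → S5 → Y5 → 00 = 36; combined 64.

Minimum combined distance: 64 km.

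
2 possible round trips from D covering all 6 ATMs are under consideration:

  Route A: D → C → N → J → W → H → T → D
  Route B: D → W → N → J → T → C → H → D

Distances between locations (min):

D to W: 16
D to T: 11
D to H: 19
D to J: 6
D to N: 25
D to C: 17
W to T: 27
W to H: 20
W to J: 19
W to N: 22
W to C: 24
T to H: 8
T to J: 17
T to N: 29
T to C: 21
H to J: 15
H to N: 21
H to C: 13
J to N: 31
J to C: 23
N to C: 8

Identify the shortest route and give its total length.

Shortest is Route A, total 114 min.

Route A: 17 + 8 + 31 + 19 + 20 + 8 + 11 = 114
Route B: 16 + 22 + 31 + 17 + 21 + 13 + 19 = 139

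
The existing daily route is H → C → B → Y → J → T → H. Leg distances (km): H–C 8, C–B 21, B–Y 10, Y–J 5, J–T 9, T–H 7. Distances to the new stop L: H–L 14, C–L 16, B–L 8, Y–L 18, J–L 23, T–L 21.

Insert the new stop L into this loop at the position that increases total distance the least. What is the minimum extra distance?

Adding 3 km by placing L on the C–B leg.

Insertion cost between consecutive stops i–j is d(i,L) + d(L,j) − d(i,j):
  between H and C: 14 + 16 − 8 = 22
  between C and B: 16 + 8 − 21 = 3
  between B and Y: 8 + 18 − 10 = 16
  between Y and J: 18 + 23 − 5 = 36
  between J and T: 23 + 21 − 9 = 35
  between T and H: 21 + 14 − 7 = 28
Cheapest insertion is between C and B, adding 3.
New total = 60 + 3 = 63.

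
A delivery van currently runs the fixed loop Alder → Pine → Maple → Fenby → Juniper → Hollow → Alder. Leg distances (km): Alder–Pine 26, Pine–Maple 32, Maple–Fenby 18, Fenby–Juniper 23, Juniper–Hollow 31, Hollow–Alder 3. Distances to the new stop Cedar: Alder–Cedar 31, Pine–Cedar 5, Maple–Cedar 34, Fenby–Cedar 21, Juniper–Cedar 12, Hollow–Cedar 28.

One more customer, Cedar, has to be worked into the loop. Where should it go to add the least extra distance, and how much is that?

Adding 7 km by placing Cedar on the Pine–Maple leg.

Insertion cost between consecutive stops i–j is d(i,Cedar) + d(Cedar,j) − d(i,j):
  between Alder and Pine: 31 + 5 − 26 = 10
  between Pine and Maple: 5 + 34 − 32 = 7
  between Maple and Fenby: 34 + 21 − 18 = 37
  between Fenby and Juniper: 21 + 12 − 23 = 10
  between Juniper and Hollow: 12 + 28 − 31 = 9
  between Hollow and Alder: 28 + 31 − 3 = 56
Cheapest insertion is between Pine and Maple, adding 7.
New total = 133 + 7 = 140.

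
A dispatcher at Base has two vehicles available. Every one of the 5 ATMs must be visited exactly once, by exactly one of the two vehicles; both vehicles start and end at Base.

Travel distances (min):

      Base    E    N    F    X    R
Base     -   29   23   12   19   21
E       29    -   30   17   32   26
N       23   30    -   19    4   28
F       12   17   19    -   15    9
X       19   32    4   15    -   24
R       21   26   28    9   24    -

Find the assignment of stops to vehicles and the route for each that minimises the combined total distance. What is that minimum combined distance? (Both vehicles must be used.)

There are 2^4 − 1 = 15 ways to divide the 5 stops into two non-empty groups. For each, the best each vehicle can do is its own shortest tour through its group:
  {E} + {N, F, X, R}: 58 + 72 = 130
  {N} + {E, F, X, R}: 46 + 98 = 144
  {E, N} + {F, X, R}: 82 + 64 = 146
  {F} + {E, N, X, R}: 24 + 100 = 124
  {E, F} + {N, X, R}: 58 + 72 = 130
  {N, F} + {E, X, R}: 54 + 98 = 152
  … (15 splits in total)
  {N, X} + {E, F, R}: 46 + 76 = 122  ← best
Best: vehicle 1 Base → N → X → Base = 46; vehicle 2 Base → E → F → R → Base = 76; combined 122.

122 min — the smallest possible combined total.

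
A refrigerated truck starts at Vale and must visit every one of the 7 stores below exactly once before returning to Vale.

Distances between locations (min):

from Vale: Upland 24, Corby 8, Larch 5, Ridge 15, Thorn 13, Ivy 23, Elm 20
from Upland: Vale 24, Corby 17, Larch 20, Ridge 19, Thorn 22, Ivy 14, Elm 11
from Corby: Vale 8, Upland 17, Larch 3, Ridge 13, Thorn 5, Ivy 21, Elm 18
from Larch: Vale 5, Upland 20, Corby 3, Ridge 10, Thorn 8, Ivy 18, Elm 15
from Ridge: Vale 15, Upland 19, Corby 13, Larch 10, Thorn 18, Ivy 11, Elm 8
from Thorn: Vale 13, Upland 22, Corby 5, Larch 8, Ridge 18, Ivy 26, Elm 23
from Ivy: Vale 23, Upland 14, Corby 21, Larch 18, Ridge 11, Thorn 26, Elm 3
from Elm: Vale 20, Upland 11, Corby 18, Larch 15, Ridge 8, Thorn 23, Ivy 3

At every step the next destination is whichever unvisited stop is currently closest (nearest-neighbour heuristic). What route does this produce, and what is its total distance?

From Vale: distances to unvisited — Larch=5, Corby=8, Thorn=13, Ridge=15, Elm=20, Ivy=23, Upland=24. Nearest is Larch (5).
From Larch: distances to unvisited — Corby=3, Thorn=8, Ridge=10, Elm=15, Ivy=18, Upland=20. Nearest is Corby (3).
From Corby: distances to unvisited — Thorn=5, Ridge=13, Upland=17, Elm=18, Ivy=21. Nearest is Thorn (5).
From Thorn: distances to unvisited — Ridge=18, Upland=22, Elm=23, Ivy=26. Nearest is Ridge (18).
From Ridge: distances to unvisited — Elm=8, Ivy=11, Upland=19. Nearest is Elm (8).
From Elm: distances to unvisited — Ivy=3, Upland=11. Nearest is Ivy (3).
From Ivy: distances to unvisited — Upland=14. Nearest is Upland (14).
Return Upland→Vale: 24.
Total = 5 + 3 + 5 + 18 + 8 + 3 + 14 + 24 = 80.

80 min along Vale → Larch → Corby → Thorn → Ridge → Elm → Ivy → Upland → Vale.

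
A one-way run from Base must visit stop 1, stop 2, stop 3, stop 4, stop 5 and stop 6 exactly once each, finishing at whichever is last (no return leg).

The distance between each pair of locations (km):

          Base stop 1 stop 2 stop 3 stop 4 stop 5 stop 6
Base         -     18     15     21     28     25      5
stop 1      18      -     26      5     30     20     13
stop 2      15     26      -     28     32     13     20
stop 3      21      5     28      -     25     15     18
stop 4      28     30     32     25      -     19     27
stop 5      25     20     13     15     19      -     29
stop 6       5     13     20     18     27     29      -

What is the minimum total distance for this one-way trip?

There are 6! = 720 possible orderings.
Base → stop 1 → stop 2 → stop 3 → stop 4 → stop 5 → stop 6: 18+26+28+25+19+29 = 145
Base → stop 1 → stop 2 → stop 3 → stop 4 → stop 6 → stop 5: 18+26+28+25+27+29 = 153
Base → stop 1 → stop 2 → stop 3 → stop 5 → stop 4 → stop 6: 18+26+28+15+19+27 = 133
Base → stop 1 → stop 2 → stop 3 → stop 5 → stop 6 → stop 4: 18+26+28+15+29+27 = 143
Base → stop 1 → stop 2 → stop 3 → stop 6 → stop 4 → stop 5: 18+26+28+18+27+19 = 136
Base → stop 1 → stop 2 → stop 3 → stop 6 → stop 5 → stop 4: 18+26+28+18+29+19 = 138
Base → stop 1 → stop 2 → stop 4 → stop 3 → stop 5 → stop 6: 18+26+32+25+15+29 = 145
Base → stop 1 → stop 2 → stop 4 → stop 3 → stop 6 → stop 5: 18+26+32+25+18+29 = 148
… (712 more)
Base → stop 6 → stop 1 → stop 3 → stop 4 → stop 5 → stop 2: 5+13+5+25+19+13 = 80  ← best
The minimum is 80.
One shortest path: Base → stop 6 → stop 1 → stop 3 → stop 4 → stop 5 → stop 2.

Shortest open route: 80 km.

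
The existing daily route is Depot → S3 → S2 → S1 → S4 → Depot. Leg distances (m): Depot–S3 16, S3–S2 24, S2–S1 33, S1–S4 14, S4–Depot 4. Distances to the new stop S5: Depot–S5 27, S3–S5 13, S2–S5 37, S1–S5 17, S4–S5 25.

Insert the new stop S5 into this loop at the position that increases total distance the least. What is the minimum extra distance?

Minimum extra distance: 21 m, inserting S5 between S2 and S1.

Insertion cost between consecutive stops i–j is d(i,S5) + d(S5,j) − d(i,j):
  between Depot and S3: 27 + 13 − 16 = 24
  between S3 and S2: 13 + 37 − 24 = 26
  between S2 and S1: 37 + 17 − 33 = 21
  between S1 and S4: 17 + 25 − 14 = 28
  between S4 and Depot: 25 + 27 − 4 = 48
Cheapest insertion is between S2 and S1, adding 21.
New total = 91 + 21 = 112.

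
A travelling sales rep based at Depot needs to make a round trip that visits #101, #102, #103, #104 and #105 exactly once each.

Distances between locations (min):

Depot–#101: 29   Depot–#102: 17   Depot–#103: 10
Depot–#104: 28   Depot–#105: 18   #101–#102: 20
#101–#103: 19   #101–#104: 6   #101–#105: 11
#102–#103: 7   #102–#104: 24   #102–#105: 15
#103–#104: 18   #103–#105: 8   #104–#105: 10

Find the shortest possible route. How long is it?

With 5 stops there are 5!/2 = 60 distinct round trips (a route and its reverse cost the same).
Depot - #101 - #102 - #103 - #104 - #105 - Depot: 29+20+7+18+10+18 = 102
Depot - #101 - #102 - #103 - #105 - #104 - Depot: 29+20+7+8+10+28 = 102
Depot - #101 - #102 - #104 - #103 - #105 - Depot: 29+20+24+18+8+18 = 117
Depot - #101 - #102 - #104 - #105 - #103 - Depot: 29+20+24+10+8+10 = 101
Depot - #101 - #102 - #105 - #103 - #104 - Depot: 29+20+15+8+18+28 = 118
Depot - #101 - #102 - #105 - #104 - #103 - Depot: 29+20+15+10+18+10 = 102
Depot - #101 - #103 - #102 - #104 - #105 - Depot: 29+19+7+24+10+18 = 107
Depot - #101 - #103 - #102 - #105 - #104 - Depot: 29+19+7+15+10+28 = 108
Depot - #101 - #103 - #104 - #102 - #105 - Depot: 29+19+18+24+15+18 = 123
Depot - #101 - #103 - #104 - #105 - #102 - Depot: 29+19+18+10+15+17 = 108
Depot - #101 - #103 - #105 - #102 - #104 - Depot: 29+19+8+15+24+28 = 123
Depot - #101 - #103 - #105 - #104 - #102 - Depot: 29+19+8+10+24+17 = 107
Depot - #101 - #104 - #102 - #103 - #105 - Depot: 29+6+24+7+8+18 = 92
Depot - #101 - #104 - #102 - #105 - #103 - Depot: 29+6+24+15+8+10 = 92
… (46 more)
Depot - #102 - #101 - #104 - #105 - #103 - Depot: 17+20+6+10+8+10 = 71  ← best
The minimum is 71.
One optimal route: Depot → #102 → #101 → #104 → #105 → #103 → Depot (or its reverse).

Minimum total distance: 71 min.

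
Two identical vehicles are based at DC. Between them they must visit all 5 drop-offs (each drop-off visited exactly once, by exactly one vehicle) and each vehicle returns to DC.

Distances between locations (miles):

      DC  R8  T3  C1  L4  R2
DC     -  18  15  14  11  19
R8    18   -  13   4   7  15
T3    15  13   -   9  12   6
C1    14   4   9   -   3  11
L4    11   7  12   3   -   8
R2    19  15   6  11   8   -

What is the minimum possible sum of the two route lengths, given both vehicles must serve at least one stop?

Check every non-empty split of the stops between the two vehicles; for each half take its own optimal tour:
  {R8} + {T3, C1, L4, R2}: 36 + 46 = 82
  {T3} + {R8, C1, L4, R2}: 30 + 52 = 82
  {R8, T3} + {C1, L4, R2}: 46 + 44 = 90
  {C1} + {R8, T3, L4, R2}: 28 + 54 = 82
  {R8, C1} + {T3, L4, R2}: 36 + 40 = 76
  {T3, C1} + {R8, L4, R2}: 38 + 52 = 90
  … (15 splits in total)
Best: vehicle 1 DC → R8 → C1 → DC = 36; vehicle 2 DC → T3 → R2 → L4 → DC = 40; combined 76.

Minimum combined distance: 76 miles.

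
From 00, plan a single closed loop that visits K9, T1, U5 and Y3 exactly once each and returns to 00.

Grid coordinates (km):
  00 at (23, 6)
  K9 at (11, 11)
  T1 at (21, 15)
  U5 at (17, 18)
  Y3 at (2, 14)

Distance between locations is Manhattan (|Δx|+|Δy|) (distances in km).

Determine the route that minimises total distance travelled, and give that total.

Shortest round trip = 66 km.

With 4 stops there are 4!/2 = 12 distinct round trips (a route and its reverse cost the same).
00-K9-T1-U5-Y3-00: 17+14+7+19+29 = 86
00-K9-T1-Y3-U5-00: 17+14+20+19+18 = 88
00-K9-U5-T1-Y3-00: 17+13+7+20+29 = 86
00-K9-U5-Y3-T1-00: 17+13+19+20+11 = 80
00-K9-Y3-T1-U5-00: 17+12+20+7+18 = 74
00-K9-Y3-U5-T1-00: 17+12+19+7+11 = 66
00-T1-K9-U5-Y3-00: 11+14+13+19+29 = 86
00-T1-K9-Y3-U5-00: 11+14+12+19+18 = 74
00-T1-U5-K9-Y3-00: 11+7+13+12+29 = 72
00-T1-Y3-K9-U5-00: 11+20+12+13+18 = 74
00-U5-K9-T1-Y3-00: 18+13+14+20+29 = 94
00-U5-T1-K9-Y3-00: 18+7+14+12+29 = 80
The minimum is 66.
One optimal route: 00 → K9 → Y3 → U5 → T1 → 00 (or its reverse).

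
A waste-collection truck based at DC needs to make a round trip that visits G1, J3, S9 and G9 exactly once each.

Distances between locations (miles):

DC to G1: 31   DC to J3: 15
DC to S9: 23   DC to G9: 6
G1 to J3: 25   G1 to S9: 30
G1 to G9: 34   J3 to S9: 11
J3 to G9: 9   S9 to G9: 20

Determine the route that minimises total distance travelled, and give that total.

With 4 stops there are 4!/2 = 12 distinct round trips (a route and its reverse cost the same).
DC-G1-J3-S9-G9-DC: 31+25+11+20+6 = 93
DC-G1-J3-G9-S9-DC: 31+25+9+20+23 = 108
DC-G1-S9-J3-G9-DC: 31+30+11+9+6 = 87
DC-G1-S9-G9-J3-DC: 31+30+20+9+15 = 105
DC-G1-G9-J3-S9-DC: 31+34+9+11+23 = 108
DC-G1-G9-S9-J3-DC: 31+34+20+11+15 = 111
DC-J3-G1-S9-G9-DC: 15+25+30+20+6 = 96
DC-J3-G1-G9-S9-DC: 15+25+34+20+23 = 117
DC-J3-S9-G1-G9-DC: 15+11+30+34+6 = 96
DC-J3-G9-G1-S9-DC: 15+9+34+30+23 = 111
DC-S9-G1-J3-G9-DC: 23+30+25+9+6 = 93
DC-S9-J3-G1-G9-DC: 23+11+25+34+6 = 99
The minimum is 87.
One optimal route: DC → G1 → S9 → J3 → G9 → DC (or its reverse).

87 miles — the shortest possible round trip.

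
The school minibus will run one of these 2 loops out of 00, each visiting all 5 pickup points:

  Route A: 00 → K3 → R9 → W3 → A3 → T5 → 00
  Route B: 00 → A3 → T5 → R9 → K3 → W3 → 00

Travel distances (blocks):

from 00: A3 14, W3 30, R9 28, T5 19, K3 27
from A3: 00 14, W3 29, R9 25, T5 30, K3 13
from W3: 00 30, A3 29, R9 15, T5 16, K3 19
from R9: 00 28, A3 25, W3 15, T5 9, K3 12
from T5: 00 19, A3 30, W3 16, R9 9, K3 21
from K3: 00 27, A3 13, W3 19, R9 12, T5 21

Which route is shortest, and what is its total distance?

114 blocks — Route B is the shortest.

Route A: 27 + 12 + 15 + 29 + 30 + 19 = 132
Route B: 14 + 30 + 9 + 12 + 19 + 30 = 114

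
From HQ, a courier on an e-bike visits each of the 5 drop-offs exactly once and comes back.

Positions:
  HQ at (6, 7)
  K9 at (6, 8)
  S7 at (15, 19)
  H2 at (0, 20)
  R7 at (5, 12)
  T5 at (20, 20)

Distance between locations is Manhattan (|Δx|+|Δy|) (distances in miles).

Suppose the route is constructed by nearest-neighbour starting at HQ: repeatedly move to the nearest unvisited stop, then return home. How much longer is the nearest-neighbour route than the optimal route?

From HQ: K9=1, R7=6, H2=19, S7=21, T5=27 → choose K9 (1).
From K9: R7=5, H2=18, S7=20, T5=26 → choose R7 (5).
From R7: H2=13, S7=17, T5=23 → choose H2 (13).
From H2: S7=16, T5=20 → choose S7 (16).
From S7: T5=6 → choose T5 (6).
NN route HQ → K9 → R7 → H2 → S7 → T5 → HQ costs 68.
Optimal: HQ → K9 → S7 → T5 → H2 → R7 → HQ costs 66 (by enumerating all 60 distinct tours).
Excess = 68 − 66 = 2.

The nearest-neighbour route is 2 miles longer than optimal.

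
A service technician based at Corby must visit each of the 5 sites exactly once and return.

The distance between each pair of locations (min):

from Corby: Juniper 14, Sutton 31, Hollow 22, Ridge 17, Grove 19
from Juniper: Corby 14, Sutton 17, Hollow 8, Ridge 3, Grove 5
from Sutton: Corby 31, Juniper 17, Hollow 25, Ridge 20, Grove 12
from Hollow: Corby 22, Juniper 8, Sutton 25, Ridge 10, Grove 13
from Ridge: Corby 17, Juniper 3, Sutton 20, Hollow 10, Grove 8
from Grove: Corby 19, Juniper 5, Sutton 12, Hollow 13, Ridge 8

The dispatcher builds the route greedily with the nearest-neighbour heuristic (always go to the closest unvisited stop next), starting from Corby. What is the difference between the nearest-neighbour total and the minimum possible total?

From Corby: Juniper=14, Ridge=17, Grove=19, Hollow=22, Sutton=31 → choose Juniper (14).
From Juniper: Ridge=3, Grove=5, Hollow=8, Sutton=17 → choose Ridge (3).
From Ridge: Grove=8, Hollow=10, Sutton=20 → choose Grove (8).
From Grove: Sutton=12, Hollow=13 → choose Sutton (12).
From Sutton: Hollow=25 → choose Hollow (25).
NN route Corby → Juniper → Ridge → Grove → Sutton → Hollow → Corby costs 84.
Optimal: Corby → Juniper → Sutton → Grove → Hollow → Ridge → Corby costs 83 (by enumerating all 60 distinct tours).
Excess = 84 − 83 = 1.

Excess over optimum: 1 min.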